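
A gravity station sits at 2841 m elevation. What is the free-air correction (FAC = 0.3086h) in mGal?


FAC = 0.3086 * h
= 0.3086 * 2841
= 876.7326 mGal

876.7326


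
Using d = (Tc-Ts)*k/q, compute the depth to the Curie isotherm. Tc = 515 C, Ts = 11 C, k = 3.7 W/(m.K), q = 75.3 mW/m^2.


T_Curie - T_surf = 515 - 11 = 504 C
Convert q to W/m^2: 75.3 mW/m^2 = 0.0753 W/m^2
d = 504 * 3.7 / 0.0753 = 24764.94 m

24764.94


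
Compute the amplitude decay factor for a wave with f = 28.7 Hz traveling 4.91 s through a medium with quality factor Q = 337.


pi*f*t/Q = pi*28.7*4.91/337 = 1.313661
A/A0 = exp(-1.313661) = 0.268834

0.268834


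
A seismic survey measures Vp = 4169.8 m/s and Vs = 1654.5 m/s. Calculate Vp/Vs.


Vp/Vs = 4169.8 / 1654.5
= 2.5203

2.5203


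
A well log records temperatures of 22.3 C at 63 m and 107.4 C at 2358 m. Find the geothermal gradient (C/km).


dT = 107.4 - 22.3 = 85.1 C
dz = 2358 - 63 = 2295 m
gradient = dT/dz * 1000 = 85.1/2295 * 1000 = 37.0806 C/km

37.0806


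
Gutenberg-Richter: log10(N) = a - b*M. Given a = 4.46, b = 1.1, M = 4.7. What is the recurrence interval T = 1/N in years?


log10(N) = 4.46 - 1.1*4.7 = -0.71
N = 10^-0.71 = 0.194984
T = 1/N = 1/0.194984 = 5.1286 years

5.1286


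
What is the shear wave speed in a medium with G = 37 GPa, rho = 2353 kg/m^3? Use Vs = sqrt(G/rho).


Convert G to Pa: G = 37e9 Pa
Compute G/rho = 37e9 / 2353 = 15724606.8848
Vs = sqrt(15724606.8848) = 3965.43 m/s

3965.43


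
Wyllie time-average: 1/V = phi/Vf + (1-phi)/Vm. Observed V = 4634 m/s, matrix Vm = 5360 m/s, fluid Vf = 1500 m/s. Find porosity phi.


1/V - 1/Vm = 1/4634 - 1/5360 = 2.923e-05
1/Vf - 1/Vm = 1/1500 - 1/5360 = 0.0004801
phi = 2.923e-05 / 0.0004801 = 0.0609

0.0609


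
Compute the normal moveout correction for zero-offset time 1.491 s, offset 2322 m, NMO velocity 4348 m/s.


x/Vnmo = 2322/4348 = 0.534039
(x/Vnmo)^2 = 0.285197
t0^2 = 2.223081
sqrt(2.223081 + 0.285197) = 1.583754
dt = 1.583754 - 1.491 = 0.092754

0.092754


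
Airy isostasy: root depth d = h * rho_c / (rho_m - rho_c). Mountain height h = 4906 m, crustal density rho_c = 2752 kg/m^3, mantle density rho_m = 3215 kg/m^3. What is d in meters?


rho_m - rho_c = 3215 - 2752 = 463
d = 4906 * 2752 / 463
= 13501312 / 463
= 29160.5 m

29160.5


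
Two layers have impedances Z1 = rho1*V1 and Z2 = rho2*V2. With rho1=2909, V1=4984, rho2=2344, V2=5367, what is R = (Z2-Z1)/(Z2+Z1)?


Z1 = 2909 * 4984 = 14498456
Z2 = 2344 * 5367 = 12580248
R = (12580248 - 14498456) / (12580248 + 14498456) = -1918208 / 27078704 = -0.0708

-0.0708


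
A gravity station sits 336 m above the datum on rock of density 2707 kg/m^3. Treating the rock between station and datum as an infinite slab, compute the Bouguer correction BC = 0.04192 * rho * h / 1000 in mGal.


BC = 0.04192 * rho * h / 1000
= 0.04192 * 2707 * 336 / 1000
= 38.1284 mGal

38.1284


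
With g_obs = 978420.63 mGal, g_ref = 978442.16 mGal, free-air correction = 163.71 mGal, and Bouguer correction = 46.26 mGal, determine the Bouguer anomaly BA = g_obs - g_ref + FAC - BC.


BA = g_obs - g_ref + FAC - BC
= 978420.63 - 978442.16 + 163.71 - 46.26
= 95.92 mGal

95.92


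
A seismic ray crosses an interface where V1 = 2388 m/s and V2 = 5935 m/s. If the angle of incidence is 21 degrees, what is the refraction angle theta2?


sin(theta1) = sin(21 deg) = 0.358368
sin(theta2) = V2/V1 * sin(theta1) = 5935/2388 * 0.358368 = 0.890667
theta2 = arcsin(0.890667) = 62.9572 degrees

62.9572


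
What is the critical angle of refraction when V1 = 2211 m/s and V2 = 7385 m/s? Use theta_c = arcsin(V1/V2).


V1/V2 = 2211/7385 = 0.299391
theta_c = arcsin(0.299391) = 17.421 degrees

17.421


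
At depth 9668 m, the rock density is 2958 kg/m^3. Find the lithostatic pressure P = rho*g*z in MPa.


P = rho * g * z / 1e6
= 2958 * 9.81 * 9668 / 1e6
= 280545830.64 / 1e6
= 280.5458 MPa

280.5458


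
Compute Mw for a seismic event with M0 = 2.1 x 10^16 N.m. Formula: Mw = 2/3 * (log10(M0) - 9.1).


log10(M0) = log10(2.1 x 10^16) = 16.3222
Mw = 2/3 * (16.3222 - 9.1)
= 2/3 * 7.2222
= 4.81

4.81


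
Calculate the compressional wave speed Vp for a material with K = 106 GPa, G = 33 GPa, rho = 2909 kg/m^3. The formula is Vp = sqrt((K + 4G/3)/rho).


First compute the effective modulus:
K + 4G/3 = 106e9 + 4*33e9/3 = 150000000000.0 Pa
Then divide by density:
150000000000.0 / 2909 = 51564111.3785 Pa/(kg/m^3)
Take the square root:
Vp = sqrt(51564111.3785) = 7180.82 m/s

7180.82


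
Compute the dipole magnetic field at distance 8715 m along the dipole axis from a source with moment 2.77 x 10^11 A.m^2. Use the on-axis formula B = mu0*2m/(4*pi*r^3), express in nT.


m = 2.77 x 10^11 = 277000000000 A.m^2
2m = 554000000000 A.m^2
r^3 = 8715^3 = 661914925875
B = (4pi*10^-7) * 554000000000 / (4*pi * 661914925875) * 1e9
= 696176.932035 / 8317868273721.33 * 1e9
= 83.6966 nT

83.6966


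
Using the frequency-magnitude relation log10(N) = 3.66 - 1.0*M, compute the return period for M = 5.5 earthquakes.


log10(N) = 3.66 - 1.0*5.5 = -1.84
N = 10^-1.84 = 0.014454
T = 1/N = 1/0.014454 = 69.1831 years

69.1831


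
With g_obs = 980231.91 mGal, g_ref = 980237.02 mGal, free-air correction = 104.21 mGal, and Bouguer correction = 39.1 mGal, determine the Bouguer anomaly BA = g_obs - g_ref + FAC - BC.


BA = g_obs - g_ref + FAC - BC
= 980231.91 - 980237.02 + 104.21 - 39.1
= 60.0 mGal

60.0


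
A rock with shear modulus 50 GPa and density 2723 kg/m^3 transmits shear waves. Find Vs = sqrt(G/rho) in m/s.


Convert G to Pa: G = 50e9 Pa
Compute G/rho = 50e9 / 2723 = 18362100.6243
Vs = sqrt(18362100.6243) = 4285.1 m/s

4285.1


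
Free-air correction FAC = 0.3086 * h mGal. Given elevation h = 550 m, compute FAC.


FAC = 0.3086 * h
= 0.3086 * 550
= 169.73 mGal

169.73


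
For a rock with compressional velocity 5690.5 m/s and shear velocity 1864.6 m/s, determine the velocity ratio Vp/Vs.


Vp/Vs = 5690.5 / 1864.6
= 3.0519

3.0519


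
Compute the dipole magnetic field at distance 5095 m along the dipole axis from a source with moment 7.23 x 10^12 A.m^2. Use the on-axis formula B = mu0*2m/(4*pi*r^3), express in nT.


m = 7.23 x 10^12 = 7230000000000 A.m^2
2m = 14460000000000 A.m^2
r^3 = 5095^3 = 132261232375
B = (4pi*10^-7) * 14460000000000 / (4*pi * 132261232375) * 1e9
= 18170971.908363 / 1662043663936.13 * 1e9
= 10932.9089 nT

10932.9089


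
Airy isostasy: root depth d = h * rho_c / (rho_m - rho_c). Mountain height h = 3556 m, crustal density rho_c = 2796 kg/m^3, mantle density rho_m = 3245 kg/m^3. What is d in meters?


rho_m - rho_c = 3245 - 2796 = 449
d = 3556 * 2796 / 449
= 9942576 / 449
= 22143.82 m

22143.82


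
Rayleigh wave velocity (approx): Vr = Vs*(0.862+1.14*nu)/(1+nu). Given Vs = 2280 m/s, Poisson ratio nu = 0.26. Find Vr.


Numerator factor = 0.862 + 1.14*0.26 = 1.1584
Denominator = 1 + 0.26 = 1.26
Vr = 2280 * 1.1584 / 1.26 = 2096.15 m/s

2096.15


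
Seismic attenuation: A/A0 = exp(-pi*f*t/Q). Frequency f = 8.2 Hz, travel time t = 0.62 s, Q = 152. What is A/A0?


pi*f*t/Q = pi*8.2*0.62/152 = 0.105078
A/A0 = exp(-0.105078) = 0.900254

0.900254


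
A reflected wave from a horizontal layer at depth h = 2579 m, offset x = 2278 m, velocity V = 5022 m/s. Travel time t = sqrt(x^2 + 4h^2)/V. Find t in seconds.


x^2 + 4h^2 = 2278^2 + 4*2579^2 = 5189284 + 26604964 = 31794248
sqrt(31794248) = 5638.6388
t = 5638.6388 / 5022 = 1.1228 s

1.1228


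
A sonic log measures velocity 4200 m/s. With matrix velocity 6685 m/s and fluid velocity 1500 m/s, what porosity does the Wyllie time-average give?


1/V - 1/Vm = 1/4200 - 1/6685 = 8.851e-05
1/Vf - 1/Vm = 1/1500 - 1/6685 = 0.00051708
phi = 8.851e-05 / 0.00051708 = 0.1712

0.1712


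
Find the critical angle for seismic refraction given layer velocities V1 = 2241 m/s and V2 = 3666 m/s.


V1/V2 = 2241/3666 = 0.611293
theta_c = arcsin(0.611293) = 37.6831 degrees

37.6831


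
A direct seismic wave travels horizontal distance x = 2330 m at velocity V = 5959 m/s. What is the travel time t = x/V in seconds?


t = x / V
= 2330 / 5959
= 0.391 s

0.391


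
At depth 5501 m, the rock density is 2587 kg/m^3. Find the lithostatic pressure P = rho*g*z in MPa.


P = rho * g * z / 1e6
= 2587 * 9.81 * 5501 / 1e6
= 139606963.47 / 1e6
= 139.607 MPa

139.607


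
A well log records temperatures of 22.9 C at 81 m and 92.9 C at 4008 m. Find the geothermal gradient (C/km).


dT = 92.9 - 22.9 = 70.0 C
dz = 4008 - 81 = 3927 m
gradient = dT/dz * 1000 = 70.0/3927 * 1000 = 17.8253 C/km

17.8253


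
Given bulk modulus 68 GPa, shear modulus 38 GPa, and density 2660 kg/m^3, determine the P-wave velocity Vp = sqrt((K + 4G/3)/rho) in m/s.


First compute the effective modulus:
K + 4G/3 = 68e9 + 4*38e9/3 = 118666666666.67 Pa
Then divide by density:
118666666666.67 / 2660 = 44611528.8221 Pa/(kg/m^3)
Take the square root:
Vp = sqrt(44611528.8221) = 6679.19 m/s

6679.19


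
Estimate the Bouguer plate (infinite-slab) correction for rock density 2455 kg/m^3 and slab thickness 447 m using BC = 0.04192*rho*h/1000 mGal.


BC = 0.04192 * rho * h / 1000
= 0.04192 * 2455 * 447 / 1000
= 46.0024 mGal

46.0024


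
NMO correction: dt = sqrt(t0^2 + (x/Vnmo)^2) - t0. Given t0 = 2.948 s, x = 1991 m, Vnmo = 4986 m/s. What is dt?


x/Vnmo = 1991/4986 = 0.399318
(x/Vnmo)^2 = 0.159455
t0^2 = 8.690704
sqrt(8.690704 + 0.159455) = 2.974922
dt = 2.974922 - 2.948 = 0.026922

0.026922


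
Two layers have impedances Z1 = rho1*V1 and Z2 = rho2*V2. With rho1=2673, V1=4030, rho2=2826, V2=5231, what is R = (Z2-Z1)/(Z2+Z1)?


Z1 = 2673 * 4030 = 10772190
Z2 = 2826 * 5231 = 14782806
R = (14782806 - 10772190) / (14782806 + 10772190) = 4010616 / 25554996 = 0.1569

0.1569


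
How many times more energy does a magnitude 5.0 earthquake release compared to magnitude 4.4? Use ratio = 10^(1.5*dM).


M2 - M1 = 5.0 - 4.4 = 0.6
1.5 * 0.6 = 0.9
ratio = 10^0.9 = 7.94

7.94


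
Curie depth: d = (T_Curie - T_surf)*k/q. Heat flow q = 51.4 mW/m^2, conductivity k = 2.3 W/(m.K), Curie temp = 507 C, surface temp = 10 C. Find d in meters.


T_Curie - T_surf = 507 - 10 = 497 C
Convert q to W/m^2: 51.4 mW/m^2 = 0.0514 W/m^2
d = 497 * 2.3 / 0.0514 = 22239.3 m

22239.3


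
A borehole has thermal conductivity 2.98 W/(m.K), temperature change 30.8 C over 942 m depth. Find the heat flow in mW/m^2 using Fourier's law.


q = k * dT / dz * 1000
= 2.98 * 30.8 / 942 * 1000
= 0.097435 * 1000
= 97.4352 mW/m^2

97.4352


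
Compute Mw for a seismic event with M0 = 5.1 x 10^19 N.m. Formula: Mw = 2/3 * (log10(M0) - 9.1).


log10(M0) = log10(5.1 x 10^19) = 19.7076
Mw = 2/3 * (19.7076 - 9.1)
= 2/3 * 10.6076
= 7.07

7.07


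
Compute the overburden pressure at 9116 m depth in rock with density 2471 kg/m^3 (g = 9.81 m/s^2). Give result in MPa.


P = rho * g * z / 1e6
= 2471 * 9.81 * 9116 / 1e6
= 220976489.16 / 1e6
= 220.9765 MPa

220.9765


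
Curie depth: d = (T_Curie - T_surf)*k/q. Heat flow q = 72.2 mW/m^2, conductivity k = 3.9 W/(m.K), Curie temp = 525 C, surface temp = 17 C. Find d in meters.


T_Curie - T_surf = 525 - 17 = 508 C
Convert q to W/m^2: 72.2 mW/m^2 = 0.0722 W/m^2
d = 508 * 3.9 / 0.0722 = 27440.44 m

27440.44


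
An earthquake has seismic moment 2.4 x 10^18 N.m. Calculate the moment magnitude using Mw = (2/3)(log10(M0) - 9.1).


log10(M0) = log10(2.4 x 10^18) = 18.3802
Mw = 2/3 * (18.3802 - 9.1)
= 2/3 * 9.2802
= 6.19

6.19


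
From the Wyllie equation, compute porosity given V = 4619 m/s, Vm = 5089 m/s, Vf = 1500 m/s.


1/V - 1/Vm = 1/4619 - 1/5089 = 1.999e-05
1/Vf - 1/Vm = 1/1500 - 1/5089 = 0.00047016
phi = 1.999e-05 / 0.00047016 = 0.0425

0.0425


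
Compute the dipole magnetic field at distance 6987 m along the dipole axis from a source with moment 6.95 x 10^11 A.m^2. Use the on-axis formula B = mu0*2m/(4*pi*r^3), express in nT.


m = 6.95 x 10^11 = 695000000000 A.m^2
2m = 1390000000000 A.m^2
r^3 = 6987^3 = 341092546803
B = (4pi*10^-7) * 1390000000000 / (4*pi * 341092546803) * 1e9
= 1746725.515396 / 4286295356922.15 * 1e9
= 407.514 nT

407.514


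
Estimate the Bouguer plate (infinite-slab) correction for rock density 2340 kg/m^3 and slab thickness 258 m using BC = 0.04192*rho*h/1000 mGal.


BC = 0.04192 * rho * h / 1000
= 0.04192 * 2340 * 258 / 1000
= 25.3079 mGal

25.3079


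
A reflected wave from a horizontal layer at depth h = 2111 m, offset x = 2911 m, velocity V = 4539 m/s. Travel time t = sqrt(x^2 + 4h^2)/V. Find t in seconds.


x^2 + 4h^2 = 2911^2 + 4*2111^2 = 8473921 + 17825284 = 26299205
sqrt(26299205) = 5128.2751
t = 5128.2751 / 4539 = 1.1298 s

1.1298


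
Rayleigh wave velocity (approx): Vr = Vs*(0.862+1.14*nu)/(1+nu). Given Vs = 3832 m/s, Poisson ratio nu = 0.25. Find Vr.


Numerator factor = 0.862 + 1.14*0.25 = 1.147
Denominator = 1 + 0.25 = 1.25
Vr = 3832 * 1.147 / 1.25 = 3516.24 m/s

3516.24


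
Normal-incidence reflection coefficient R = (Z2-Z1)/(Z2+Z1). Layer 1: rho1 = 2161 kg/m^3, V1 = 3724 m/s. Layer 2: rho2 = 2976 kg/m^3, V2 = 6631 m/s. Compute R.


Z1 = 2161 * 3724 = 8047564
Z2 = 2976 * 6631 = 19733856
R = (19733856 - 8047564) / (19733856 + 8047564) = 11686292 / 27781420 = 0.4207

0.4207


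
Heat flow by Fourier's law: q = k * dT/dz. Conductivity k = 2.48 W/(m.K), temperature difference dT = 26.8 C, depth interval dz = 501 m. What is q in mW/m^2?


q = k * dT / dz * 1000
= 2.48 * 26.8 / 501 * 1000
= 0.132663 * 1000
= 132.6627 mW/m^2

132.6627


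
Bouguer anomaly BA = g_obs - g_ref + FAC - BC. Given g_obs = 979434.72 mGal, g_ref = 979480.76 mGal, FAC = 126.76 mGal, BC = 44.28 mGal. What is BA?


BA = g_obs - g_ref + FAC - BC
= 979434.72 - 979480.76 + 126.76 - 44.28
= 36.44 mGal

36.44


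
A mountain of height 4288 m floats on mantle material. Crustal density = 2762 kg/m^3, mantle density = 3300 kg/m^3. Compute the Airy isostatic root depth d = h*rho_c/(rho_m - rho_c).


rho_m - rho_c = 3300 - 2762 = 538
d = 4288 * 2762 / 538
= 11843456 / 538
= 22013.86 m

22013.86


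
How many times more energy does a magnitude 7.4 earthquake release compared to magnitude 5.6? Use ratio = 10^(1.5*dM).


M2 - M1 = 7.4 - 5.6 = 1.8
1.5 * 1.8 = 2.7
ratio = 10^2.7 = 501.19

501.19


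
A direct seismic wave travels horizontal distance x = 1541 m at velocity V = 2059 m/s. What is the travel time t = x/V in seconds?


t = x / V
= 1541 / 2059
= 0.7484 s

0.7484


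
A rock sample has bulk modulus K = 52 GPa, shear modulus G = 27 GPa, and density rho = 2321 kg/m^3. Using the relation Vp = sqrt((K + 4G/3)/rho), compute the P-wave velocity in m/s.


First compute the effective modulus:
K + 4G/3 = 52e9 + 4*27e9/3 = 88000000000.0 Pa
Then divide by density:
88000000000.0 / 2321 = 37914691.9431 Pa/(kg/m^3)
Take the square root:
Vp = sqrt(37914691.9431) = 6157.49 m/s

6157.49


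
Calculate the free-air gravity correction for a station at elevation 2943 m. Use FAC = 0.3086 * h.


FAC = 0.3086 * h
= 0.3086 * 2943
= 908.2098 mGal

908.2098


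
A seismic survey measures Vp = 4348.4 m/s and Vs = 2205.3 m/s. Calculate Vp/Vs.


Vp/Vs = 4348.4 / 2205.3
= 1.9718

1.9718


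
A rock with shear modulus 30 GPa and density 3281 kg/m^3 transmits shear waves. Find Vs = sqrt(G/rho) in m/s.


Convert G to Pa: G = 30e9 Pa
Compute G/rho = 30e9 / 3281 = 9143553.7946
Vs = sqrt(9143553.7946) = 3023.83 m/s

3023.83


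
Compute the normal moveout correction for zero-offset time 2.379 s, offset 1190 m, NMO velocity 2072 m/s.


x/Vnmo = 1190/2072 = 0.574324
(x/Vnmo)^2 = 0.329848
t0^2 = 5.659641
sqrt(5.659641 + 0.329848) = 2.447343
dt = 2.447343 - 2.379 = 0.068343

0.068343


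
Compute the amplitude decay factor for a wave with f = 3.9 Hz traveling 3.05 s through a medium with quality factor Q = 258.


pi*f*t/Q = pi*3.9*3.05/258 = 0.144842
A/A0 = exp(-0.144842) = 0.865159

0.865159


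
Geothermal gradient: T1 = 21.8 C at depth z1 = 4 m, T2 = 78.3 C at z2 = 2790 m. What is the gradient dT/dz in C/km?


dT = 78.3 - 21.8 = 56.5 C
dz = 2790 - 4 = 2786 m
gradient = dT/dz * 1000 = 56.5/2786 * 1000 = 20.28 C/km

20.28


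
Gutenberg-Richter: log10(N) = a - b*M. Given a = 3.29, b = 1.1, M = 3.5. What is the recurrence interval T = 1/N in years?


log10(N) = 3.29 - 1.1*3.5 = -0.56
N = 10^-0.56 = 0.275423
T = 1/N = 1/0.275423 = 3.6308 years

3.6308


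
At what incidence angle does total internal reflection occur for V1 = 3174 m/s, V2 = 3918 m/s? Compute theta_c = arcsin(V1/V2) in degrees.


V1/V2 = 3174/3918 = 0.810107
theta_c = arcsin(0.810107) = 54.1064 degrees

54.1064


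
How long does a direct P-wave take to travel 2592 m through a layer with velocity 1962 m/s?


t = x / V
= 2592 / 1962
= 1.3211 s

1.3211


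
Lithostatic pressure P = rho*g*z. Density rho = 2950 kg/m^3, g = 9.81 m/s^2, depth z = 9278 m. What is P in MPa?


P = rho * g * z / 1e6
= 2950 * 9.81 * 9278 / 1e6
= 268500681.0 / 1e6
= 268.5007 MPa

268.5007


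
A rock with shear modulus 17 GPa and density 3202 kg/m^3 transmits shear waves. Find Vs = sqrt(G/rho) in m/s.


Convert G to Pa: G = 17e9 Pa
Compute G/rho = 17e9 / 3202 = 5309181.7614
Vs = sqrt(5309181.7614) = 2304.17 m/s

2304.17


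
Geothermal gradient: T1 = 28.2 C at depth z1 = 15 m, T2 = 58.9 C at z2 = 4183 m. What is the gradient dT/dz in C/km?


dT = 58.9 - 28.2 = 30.7 C
dz = 4183 - 15 = 4168 m
gradient = dT/dz * 1000 = 30.7/4168 * 1000 = 7.3656 C/km

7.3656


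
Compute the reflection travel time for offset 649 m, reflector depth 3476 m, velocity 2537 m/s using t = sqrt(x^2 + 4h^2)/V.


x^2 + 4h^2 = 649^2 + 4*3476^2 = 421201 + 48330304 = 48751505
sqrt(48751505) = 6982.2278
t = 6982.2278 / 2537 = 2.7522 s

2.7522


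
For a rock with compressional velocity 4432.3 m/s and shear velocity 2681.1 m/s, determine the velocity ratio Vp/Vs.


Vp/Vs = 4432.3 / 2681.1
= 1.6532

1.6532


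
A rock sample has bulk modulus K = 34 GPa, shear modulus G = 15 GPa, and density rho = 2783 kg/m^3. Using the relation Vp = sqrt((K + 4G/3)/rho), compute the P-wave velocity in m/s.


First compute the effective modulus:
K + 4G/3 = 34e9 + 4*15e9/3 = 54000000000.0 Pa
Then divide by density:
54000000000.0 / 2783 = 19403521.3798 Pa/(kg/m^3)
Take the square root:
Vp = sqrt(19403521.3798) = 4404.94 m/s

4404.94


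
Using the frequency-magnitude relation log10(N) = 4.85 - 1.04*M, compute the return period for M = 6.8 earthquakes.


log10(N) = 4.85 - 1.04*6.8 = -2.222
N = 10^-2.222 = 0.005998
T = 1/N = 1/0.005998 = 166.7247 years

166.7247


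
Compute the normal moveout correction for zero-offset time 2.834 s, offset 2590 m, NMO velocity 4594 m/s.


x/Vnmo = 2590/4594 = 0.563779
(x/Vnmo)^2 = 0.317847
t0^2 = 8.031556
sqrt(8.031556 + 0.317847) = 2.889533
dt = 2.889533 - 2.834 = 0.055533

0.055533


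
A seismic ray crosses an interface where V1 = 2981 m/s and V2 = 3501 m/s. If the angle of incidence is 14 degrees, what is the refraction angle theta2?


sin(theta1) = sin(14 deg) = 0.241922
sin(theta2) = V2/V1 * sin(theta1) = 3501/2981 * 0.241922 = 0.284122
theta2 = arcsin(0.284122) = 16.5064 degrees

16.5064


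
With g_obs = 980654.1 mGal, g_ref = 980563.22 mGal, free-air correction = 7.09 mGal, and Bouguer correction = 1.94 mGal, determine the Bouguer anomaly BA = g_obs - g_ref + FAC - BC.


BA = g_obs - g_ref + FAC - BC
= 980654.1 - 980563.22 + 7.09 - 1.94
= 96.03 mGal

96.03


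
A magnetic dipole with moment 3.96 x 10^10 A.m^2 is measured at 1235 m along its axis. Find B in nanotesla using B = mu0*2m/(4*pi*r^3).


m = 3.96 x 10^10 = 39600000000 A.m^2
2m = 79200000000 A.m^2
r^3 = 1235^3 = 1883652875
B = (4pi*10^-7) * 79200000000 / (4*pi * 1883652875) * 1e9
= 99525.655266 / 23670680136.05 * 1e9
= 4204.5963 nT

4204.5963


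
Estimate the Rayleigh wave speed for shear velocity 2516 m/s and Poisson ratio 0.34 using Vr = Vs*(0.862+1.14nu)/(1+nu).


Numerator factor = 0.862 + 1.14*0.34 = 1.2496
Denominator = 1 + 0.34 = 1.34
Vr = 2516 * 1.2496 / 1.34 = 2346.26 m/s

2346.26


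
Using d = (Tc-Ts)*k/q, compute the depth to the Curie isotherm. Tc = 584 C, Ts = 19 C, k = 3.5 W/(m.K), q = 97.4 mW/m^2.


T_Curie - T_surf = 584 - 19 = 565 C
Convert q to W/m^2: 97.4 mW/m^2 = 0.0974 W/m^2
d = 565 * 3.5 / 0.0974 = 20302.87 m

20302.87


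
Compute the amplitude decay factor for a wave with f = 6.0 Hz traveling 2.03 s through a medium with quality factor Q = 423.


pi*f*t/Q = pi*6.0*2.03/423 = 0.09046
A/A0 = exp(-0.09046) = 0.913511

0.913511


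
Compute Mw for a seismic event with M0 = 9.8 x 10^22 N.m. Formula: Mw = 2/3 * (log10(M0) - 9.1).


log10(M0) = log10(9.8 x 10^22) = 22.9912
Mw = 2/3 * (22.9912 - 9.1)
= 2/3 * 13.8912
= 9.26

9.26


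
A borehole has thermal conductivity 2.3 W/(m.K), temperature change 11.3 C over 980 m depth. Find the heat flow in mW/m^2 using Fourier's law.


q = k * dT / dz * 1000
= 2.3 * 11.3 / 980 * 1000
= 0.02652 * 1000
= 26.5204 mW/m^2

26.5204


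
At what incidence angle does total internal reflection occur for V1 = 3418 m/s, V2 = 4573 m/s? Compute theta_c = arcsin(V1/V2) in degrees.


V1/V2 = 3418/4573 = 0.747431
theta_c = arcsin(0.747431) = 48.3683 degrees

48.3683


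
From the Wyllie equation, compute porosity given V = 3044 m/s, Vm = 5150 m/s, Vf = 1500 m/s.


1/V - 1/Vm = 1/3044 - 1/5150 = 0.00013434
1/Vf - 1/Vm = 1/1500 - 1/5150 = 0.00047249
phi = 0.00013434 / 0.00047249 = 0.2843

0.2843


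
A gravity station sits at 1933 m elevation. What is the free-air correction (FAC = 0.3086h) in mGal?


FAC = 0.3086 * h
= 0.3086 * 1933
= 596.5238 mGal

596.5238


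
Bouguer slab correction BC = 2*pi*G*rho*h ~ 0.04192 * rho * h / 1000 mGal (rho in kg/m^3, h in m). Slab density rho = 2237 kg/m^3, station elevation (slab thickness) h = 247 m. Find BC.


BC = 0.04192 * rho * h / 1000
= 0.04192 * 2237 * 247 / 1000
= 23.1624 mGal

23.1624


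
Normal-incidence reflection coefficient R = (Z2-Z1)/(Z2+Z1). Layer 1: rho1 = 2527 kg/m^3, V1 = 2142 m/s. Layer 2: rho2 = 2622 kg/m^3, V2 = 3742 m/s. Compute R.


Z1 = 2527 * 2142 = 5412834
Z2 = 2622 * 3742 = 9811524
R = (9811524 - 5412834) / (9811524 + 5412834) = 4398690 / 15224358 = 0.2889

0.2889


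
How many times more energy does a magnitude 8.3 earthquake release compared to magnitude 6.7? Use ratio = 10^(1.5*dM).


M2 - M1 = 8.3 - 6.7 = 1.6
1.5 * 1.6 = 2.4
ratio = 10^2.4 = 251.19

251.19


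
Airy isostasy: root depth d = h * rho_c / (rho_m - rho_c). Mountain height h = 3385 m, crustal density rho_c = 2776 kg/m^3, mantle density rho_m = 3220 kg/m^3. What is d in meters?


rho_m - rho_c = 3220 - 2776 = 444
d = 3385 * 2776 / 444
= 9396760 / 444
= 21163.87 m

21163.87


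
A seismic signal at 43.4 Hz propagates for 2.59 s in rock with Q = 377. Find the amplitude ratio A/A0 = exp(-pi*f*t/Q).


pi*f*t/Q = pi*43.4*2.59/377 = 0.936695
A/A0 = exp(-0.936695) = 0.391921

0.391921


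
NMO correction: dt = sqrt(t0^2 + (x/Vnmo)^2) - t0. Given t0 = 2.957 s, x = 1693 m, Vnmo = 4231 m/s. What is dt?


x/Vnmo = 1693/4231 = 0.400142
(x/Vnmo)^2 = 0.160113
t0^2 = 8.743849
sqrt(8.743849 + 0.160113) = 2.983951
dt = 2.983951 - 2.957 = 0.026951

0.026951


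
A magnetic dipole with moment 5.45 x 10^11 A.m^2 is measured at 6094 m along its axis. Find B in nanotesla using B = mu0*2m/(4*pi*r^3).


m = 5.45 x 10^11 = 545000000000 A.m^2
2m = 1090000000000 A.m^2
r^3 = 6094^3 = 226311878584
B = (4pi*10^-7) * 1090000000000 / (4*pi * 226311878584) * 1e9
= 1369734.396965 / 2843918940718.4 * 1e9
= 481.6362 nT

481.6362


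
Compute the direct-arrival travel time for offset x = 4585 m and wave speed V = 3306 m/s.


t = x / V
= 4585 / 3306
= 1.3869 s

1.3869


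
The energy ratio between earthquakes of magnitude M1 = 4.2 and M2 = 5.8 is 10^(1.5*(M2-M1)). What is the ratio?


M2 - M1 = 5.8 - 4.2 = 1.6
1.5 * 1.6 = 2.4
ratio = 10^2.4 = 251.19

251.19


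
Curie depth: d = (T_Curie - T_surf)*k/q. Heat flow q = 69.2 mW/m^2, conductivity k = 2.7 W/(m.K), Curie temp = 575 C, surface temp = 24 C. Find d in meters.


T_Curie - T_surf = 575 - 24 = 551 C
Convert q to W/m^2: 69.2 mW/m^2 = 0.0692 W/m^2
d = 551 * 2.7 / 0.0692 = 21498.55 m

21498.55


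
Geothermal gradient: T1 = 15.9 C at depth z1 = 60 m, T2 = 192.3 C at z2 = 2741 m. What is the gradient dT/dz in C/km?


dT = 192.3 - 15.9 = 176.4 C
dz = 2741 - 60 = 2681 m
gradient = dT/dz * 1000 = 176.4/2681 * 1000 = 65.7963 C/km

65.7963


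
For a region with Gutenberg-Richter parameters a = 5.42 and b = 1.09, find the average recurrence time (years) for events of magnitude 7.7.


log10(N) = 5.42 - 1.09*7.7 = -2.973
N = 10^-2.973 = 0.001064
T = 1/N = 1/0.001064 = 939.7233 years

939.7233


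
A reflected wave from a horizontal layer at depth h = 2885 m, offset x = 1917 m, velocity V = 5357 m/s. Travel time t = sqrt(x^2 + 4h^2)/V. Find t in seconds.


x^2 + 4h^2 = 1917^2 + 4*2885^2 = 3674889 + 33292900 = 36967789
sqrt(36967789) = 6080.1142
t = 6080.1142 / 5357 = 1.135 s

1.135


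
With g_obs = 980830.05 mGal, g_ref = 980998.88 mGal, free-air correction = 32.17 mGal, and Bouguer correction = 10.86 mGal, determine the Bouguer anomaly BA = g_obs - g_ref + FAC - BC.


BA = g_obs - g_ref + FAC - BC
= 980830.05 - 980998.88 + 32.17 - 10.86
= -147.52 mGal

-147.52


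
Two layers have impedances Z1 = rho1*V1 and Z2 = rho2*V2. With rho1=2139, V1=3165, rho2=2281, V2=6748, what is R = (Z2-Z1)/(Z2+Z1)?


Z1 = 2139 * 3165 = 6769935
Z2 = 2281 * 6748 = 15392188
R = (15392188 - 6769935) / (15392188 + 6769935) = 8622253 / 22162123 = 0.3891

0.3891


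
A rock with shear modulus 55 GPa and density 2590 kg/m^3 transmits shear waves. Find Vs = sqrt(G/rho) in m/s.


Convert G to Pa: G = 55e9 Pa
Compute G/rho = 55e9 / 2590 = 21235521.2355
Vs = sqrt(21235521.2355) = 4608.2 m/s

4608.2


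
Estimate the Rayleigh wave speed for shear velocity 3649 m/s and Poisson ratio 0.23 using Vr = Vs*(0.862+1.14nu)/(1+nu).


Numerator factor = 0.862 + 1.14*0.23 = 1.1242
Denominator = 1 + 0.23 = 1.23
Vr = 3649 * 1.1242 / 1.23 = 3335.13 m/s

3335.13


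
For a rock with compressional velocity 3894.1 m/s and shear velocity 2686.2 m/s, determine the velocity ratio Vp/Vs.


Vp/Vs = 3894.1 / 2686.2
= 1.4497

1.4497


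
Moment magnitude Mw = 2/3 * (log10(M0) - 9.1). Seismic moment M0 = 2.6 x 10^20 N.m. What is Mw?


log10(M0) = log10(2.6 x 10^20) = 20.415
Mw = 2/3 * (20.415 - 9.1)
= 2/3 * 11.315
= 7.54

7.54


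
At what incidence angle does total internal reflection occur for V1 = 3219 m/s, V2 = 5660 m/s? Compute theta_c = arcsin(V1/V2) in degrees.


V1/V2 = 3219/5660 = 0.568728
theta_c = arcsin(0.568728) = 34.6616 degrees

34.6616


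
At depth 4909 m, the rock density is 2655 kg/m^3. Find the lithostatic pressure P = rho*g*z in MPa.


P = rho * g * z / 1e6
= 2655 * 9.81 * 4909 / 1e6
= 127857604.95 / 1e6
= 127.8576 MPa

127.8576


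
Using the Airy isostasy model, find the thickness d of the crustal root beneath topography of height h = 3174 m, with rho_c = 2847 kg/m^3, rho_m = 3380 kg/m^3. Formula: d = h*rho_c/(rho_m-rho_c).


rho_m - rho_c = 3380 - 2847 = 533
d = 3174 * 2847 / 533
= 9036378 / 533
= 16953.8 m

16953.8


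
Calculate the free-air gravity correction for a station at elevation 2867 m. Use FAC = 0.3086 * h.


FAC = 0.3086 * h
= 0.3086 * 2867
= 884.7562 mGal

884.7562


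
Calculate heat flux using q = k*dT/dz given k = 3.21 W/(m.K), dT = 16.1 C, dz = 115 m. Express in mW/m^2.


q = k * dT / dz * 1000
= 3.21 * 16.1 / 115 * 1000
= 0.4494 * 1000
= 449.4 mW/m^2

449.4


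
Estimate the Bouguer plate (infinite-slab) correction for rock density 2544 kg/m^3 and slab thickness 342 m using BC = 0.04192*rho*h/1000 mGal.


BC = 0.04192 * rho * h / 1000
= 0.04192 * 2544 * 342 / 1000
= 36.4724 mGal

36.4724


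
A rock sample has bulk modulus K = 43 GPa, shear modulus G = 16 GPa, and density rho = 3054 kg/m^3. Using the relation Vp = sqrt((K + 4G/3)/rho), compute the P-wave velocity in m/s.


First compute the effective modulus:
K + 4G/3 = 43e9 + 4*16e9/3 = 64333333333.33 Pa
Then divide by density:
64333333333.33 / 3054 = 21065269.5918 Pa/(kg/m^3)
Take the square root:
Vp = sqrt(21065269.5918) = 4589.69 m/s

4589.69


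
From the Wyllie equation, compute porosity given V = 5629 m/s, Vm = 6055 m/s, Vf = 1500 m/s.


1/V - 1/Vm = 1/5629 - 1/6055 = 1.25e-05
1/Vf - 1/Vm = 1/1500 - 1/6055 = 0.00050151
phi = 1.25e-05 / 0.00050151 = 0.0249

0.0249


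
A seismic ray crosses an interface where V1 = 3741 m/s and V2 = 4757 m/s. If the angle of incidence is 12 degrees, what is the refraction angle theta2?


sin(theta1) = sin(12 deg) = 0.207912
sin(theta2) = V2/V1 * sin(theta1) = 4757/3741 * 0.207912 = 0.264377
theta2 = arcsin(0.264377) = 15.33 degrees

15.33


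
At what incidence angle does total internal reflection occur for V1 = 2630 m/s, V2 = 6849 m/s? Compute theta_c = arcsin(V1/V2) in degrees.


V1/V2 = 2630/6849 = 0.383998
theta_c = arcsin(0.383998) = 22.5815 degrees

22.5815


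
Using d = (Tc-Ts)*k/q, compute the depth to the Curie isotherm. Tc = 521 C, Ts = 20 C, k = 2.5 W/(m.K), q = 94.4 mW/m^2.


T_Curie - T_surf = 521 - 20 = 501 C
Convert q to W/m^2: 94.4 mW/m^2 = 0.0944 W/m^2
d = 501 * 2.5 / 0.0944 = 13268.01 m

13268.01


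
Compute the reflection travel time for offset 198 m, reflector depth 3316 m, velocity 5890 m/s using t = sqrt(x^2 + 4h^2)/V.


x^2 + 4h^2 = 198^2 + 4*3316^2 = 39204 + 43983424 = 44022628
sqrt(44022628) = 6634.955
t = 6634.955 / 5890 = 1.1265 s

1.1265


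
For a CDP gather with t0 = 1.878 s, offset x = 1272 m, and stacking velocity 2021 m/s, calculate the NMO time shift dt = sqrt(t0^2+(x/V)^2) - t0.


x/Vnmo = 1272/2021 = 0.629391
(x/Vnmo)^2 = 0.396134
t0^2 = 3.526884
sqrt(3.526884 + 0.396134) = 1.980661
dt = 1.980661 - 1.878 = 0.102661

0.102661


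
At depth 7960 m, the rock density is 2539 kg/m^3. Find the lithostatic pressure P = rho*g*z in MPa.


P = rho * g * z / 1e6
= 2539 * 9.81 * 7960 / 1e6
= 198264416.4 / 1e6
= 198.2644 MPa

198.2644


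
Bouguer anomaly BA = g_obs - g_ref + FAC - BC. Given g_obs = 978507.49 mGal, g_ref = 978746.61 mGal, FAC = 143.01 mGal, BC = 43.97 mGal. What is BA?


BA = g_obs - g_ref + FAC - BC
= 978507.49 - 978746.61 + 143.01 - 43.97
= -140.08 mGal

-140.08


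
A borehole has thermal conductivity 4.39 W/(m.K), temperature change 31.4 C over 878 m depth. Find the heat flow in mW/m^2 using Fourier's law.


q = k * dT / dz * 1000
= 4.39 * 31.4 / 878 * 1000
= 0.157 * 1000
= 157.0 mW/m^2

157.0


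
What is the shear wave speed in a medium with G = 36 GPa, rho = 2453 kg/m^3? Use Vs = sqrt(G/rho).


Convert G to Pa: G = 36e9 Pa
Compute G/rho = 36e9 / 2453 = 14675907.0526
Vs = sqrt(14675907.0526) = 3830.91 m/s

3830.91


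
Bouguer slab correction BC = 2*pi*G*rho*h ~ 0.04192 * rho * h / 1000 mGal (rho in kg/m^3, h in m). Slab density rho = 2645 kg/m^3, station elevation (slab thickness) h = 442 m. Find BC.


BC = 0.04192 * rho * h / 1000
= 0.04192 * 2645 * 442 / 1000
= 49.0083 mGal

49.0083


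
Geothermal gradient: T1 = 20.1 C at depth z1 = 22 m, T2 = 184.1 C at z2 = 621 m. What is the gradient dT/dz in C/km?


dT = 184.1 - 20.1 = 164.0 C
dz = 621 - 22 = 599 m
gradient = dT/dz * 1000 = 164.0/599 * 1000 = 273.7896 C/km

273.7896


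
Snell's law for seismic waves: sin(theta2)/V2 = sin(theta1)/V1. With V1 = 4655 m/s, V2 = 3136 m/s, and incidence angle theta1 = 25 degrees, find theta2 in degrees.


sin(theta1) = sin(25 deg) = 0.422618
sin(theta2) = V2/V1 * sin(theta1) = 3136/4655 * 0.422618 = 0.284711
theta2 = arcsin(0.284711) = 16.5416 degrees

16.5416


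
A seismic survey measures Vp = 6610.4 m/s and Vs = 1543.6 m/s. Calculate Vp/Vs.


Vp/Vs = 6610.4 / 1543.6
= 4.2825

4.2825


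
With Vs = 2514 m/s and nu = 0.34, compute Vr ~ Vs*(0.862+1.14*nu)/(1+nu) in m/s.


Numerator factor = 0.862 + 1.14*0.34 = 1.2496
Denominator = 1 + 0.34 = 1.34
Vr = 2514 * 1.2496 / 1.34 = 2344.4 m/s

2344.4


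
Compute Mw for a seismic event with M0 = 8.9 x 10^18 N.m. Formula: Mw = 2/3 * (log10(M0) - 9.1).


log10(M0) = log10(8.9 x 10^18) = 18.9494
Mw = 2/3 * (18.9494 - 9.1)
= 2/3 * 9.8494
= 6.57

6.57


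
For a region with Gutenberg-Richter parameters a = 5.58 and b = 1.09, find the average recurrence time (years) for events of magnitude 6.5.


log10(N) = 5.58 - 1.09*6.5 = -1.505
N = 10^-1.505 = 0.031261
T = 1/N = 1/0.031261 = 31.989 years

31.989


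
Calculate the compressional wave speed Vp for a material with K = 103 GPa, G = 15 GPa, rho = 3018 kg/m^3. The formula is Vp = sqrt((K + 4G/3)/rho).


First compute the effective modulus:
K + 4G/3 = 103e9 + 4*15e9/3 = 123000000000.0 Pa
Then divide by density:
123000000000.0 / 3018 = 40755467.1968 Pa/(kg/m^3)
Take the square root:
Vp = sqrt(40755467.1968) = 6384.0 m/s

6384.0


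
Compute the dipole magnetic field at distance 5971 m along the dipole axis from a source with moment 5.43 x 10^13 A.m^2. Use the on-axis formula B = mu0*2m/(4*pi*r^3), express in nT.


m = 5.43 x 10^13 = 54300000000000 A.m^2
2m = 108600000000000 A.m^2
r^3 = 5971^3 = 212883113611
B = (4pi*10^-7) * 108600000000000 / (4*pi * 212883113611) * 1e9
= 136470784.871941 / 2675168103174.56 * 1e9
= 51013.91 nT

51013.91


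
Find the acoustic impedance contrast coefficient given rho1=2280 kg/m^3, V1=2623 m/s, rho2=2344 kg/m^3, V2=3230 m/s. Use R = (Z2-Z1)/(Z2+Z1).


Z1 = 2280 * 2623 = 5980440
Z2 = 2344 * 3230 = 7571120
R = (7571120 - 5980440) / (7571120 + 5980440) = 1590680 / 13551560 = 0.1174

0.1174


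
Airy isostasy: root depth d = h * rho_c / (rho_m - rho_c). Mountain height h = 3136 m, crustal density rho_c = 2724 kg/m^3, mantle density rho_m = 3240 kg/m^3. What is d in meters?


rho_m - rho_c = 3240 - 2724 = 516
d = 3136 * 2724 / 516
= 8542464 / 516
= 16555.16 m

16555.16


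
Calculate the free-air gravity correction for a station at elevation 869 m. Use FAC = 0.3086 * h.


FAC = 0.3086 * h
= 0.3086 * 869
= 268.1734 mGal

268.1734


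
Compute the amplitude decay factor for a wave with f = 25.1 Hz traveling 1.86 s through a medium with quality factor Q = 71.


pi*f*t/Q = pi*25.1*1.86/71 = 2.065752
A/A0 = exp(-2.065752) = 0.126723

0.126723


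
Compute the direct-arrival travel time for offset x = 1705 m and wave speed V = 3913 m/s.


t = x / V
= 1705 / 3913
= 0.4357 s

0.4357


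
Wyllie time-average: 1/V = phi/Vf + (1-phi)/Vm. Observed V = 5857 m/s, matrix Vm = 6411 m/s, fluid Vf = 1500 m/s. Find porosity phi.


1/V - 1/Vm = 1/5857 - 1/6411 = 1.475e-05
1/Vf - 1/Vm = 1/1500 - 1/6411 = 0.00051068
phi = 1.475e-05 / 0.00051068 = 0.0289

0.0289


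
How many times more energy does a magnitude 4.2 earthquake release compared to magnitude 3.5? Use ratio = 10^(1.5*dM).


M2 - M1 = 4.2 - 3.5 = 0.7
1.5 * 0.7 = 1.05
ratio = 10^1.05 = 11.22

11.22


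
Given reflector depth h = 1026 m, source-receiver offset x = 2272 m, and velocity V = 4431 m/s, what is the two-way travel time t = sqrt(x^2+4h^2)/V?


x^2 + 4h^2 = 2272^2 + 4*1026^2 = 5161984 + 4210704 = 9372688
sqrt(9372688) = 3061.4846
t = 3061.4846 / 4431 = 0.6909 s

0.6909


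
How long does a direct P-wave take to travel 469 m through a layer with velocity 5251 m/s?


t = x / V
= 469 / 5251
= 0.0893 s

0.0893


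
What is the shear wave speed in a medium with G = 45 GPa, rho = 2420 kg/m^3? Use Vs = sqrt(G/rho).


Convert G to Pa: G = 45e9 Pa
Compute G/rho = 45e9 / 2420 = 18595041.3223
Vs = sqrt(18595041.3223) = 4312.2 m/s

4312.2


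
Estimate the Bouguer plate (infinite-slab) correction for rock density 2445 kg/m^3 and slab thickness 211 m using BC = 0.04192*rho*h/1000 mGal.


BC = 0.04192 * rho * h / 1000
= 0.04192 * 2445 * 211 / 1000
= 21.6263 mGal

21.6263


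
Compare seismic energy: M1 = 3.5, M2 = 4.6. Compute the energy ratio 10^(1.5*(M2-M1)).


M2 - M1 = 4.6 - 3.5 = 1.1
1.5 * 1.1 = 1.65
ratio = 10^1.65 = 44.67

44.67


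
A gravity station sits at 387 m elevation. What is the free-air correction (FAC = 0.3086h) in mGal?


FAC = 0.3086 * h
= 0.3086 * 387
= 119.4282 mGal

119.4282


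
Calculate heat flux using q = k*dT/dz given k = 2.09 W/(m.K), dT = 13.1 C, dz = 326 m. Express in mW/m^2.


q = k * dT / dz * 1000
= 2.09 * 13.1 / 326 * 1000
= 0.083985 * 1000
= 83.9847 mW/m^2

83.9847


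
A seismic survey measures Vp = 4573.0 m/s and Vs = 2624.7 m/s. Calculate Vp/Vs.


Vp/Vs = 4573.0 / 2624.7
= 1.7423

1.7423


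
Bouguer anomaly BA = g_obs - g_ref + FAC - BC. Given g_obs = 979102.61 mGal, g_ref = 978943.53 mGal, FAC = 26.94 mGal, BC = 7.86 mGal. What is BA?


BA = g_obs - g_ref + FAC - BC
= 979102.61 - 978943.53 + 26.94 - 7.86
= 178.16 mGal

178.16


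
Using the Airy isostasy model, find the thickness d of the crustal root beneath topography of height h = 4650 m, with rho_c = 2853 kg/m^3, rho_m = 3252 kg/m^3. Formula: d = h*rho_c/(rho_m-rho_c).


rho_m - rho_c = 3252 - 2853 = 399
d = 4650 * 2853 / 399
= 13266450 / 399
= 33249.25 m

33249.25


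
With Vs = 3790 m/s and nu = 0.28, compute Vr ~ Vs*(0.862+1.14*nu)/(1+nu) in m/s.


Numerator factor = 0.862 + 1.14*0.28 = 1.1812
Denominator = 1 + 0.28 = 1.28
Vr = 3790 * 1.1812 / 1.28 = 3497.46 m/s

3497.46


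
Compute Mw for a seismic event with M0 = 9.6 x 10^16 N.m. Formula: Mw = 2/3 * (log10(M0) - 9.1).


log10(M0) = log10(9.6 x 10^16) = 16.9823
Mw = 2/3 * (16.9823 - 9.1)
= 2/3 * 7.8823
= 5.25

5.25


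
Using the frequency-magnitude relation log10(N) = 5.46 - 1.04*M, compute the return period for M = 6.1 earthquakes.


log10(N) = 5.46 - 1.04*6.1 = -0.884
N = 10^-0.884 = 0.130617
T = 1/N = 1/0.130617 = 7.656 years

7.656


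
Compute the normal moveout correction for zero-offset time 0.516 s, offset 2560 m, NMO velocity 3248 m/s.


x/Vnmo = 2560/3248 = 0.788177
(x/Vnmo)^2 = 0.621224
t0^2 = 0.266256
sqrt(0.266256 + 0.621224) = 0.942061
dt = 0.942061 - 0.516 = 0.426061

0.426061


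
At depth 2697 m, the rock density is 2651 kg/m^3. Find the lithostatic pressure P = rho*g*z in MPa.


P = rho * g * z / 1e6
= 2651 * 9.81 * 2697 / 1e6
= 70139018.07 / 1e6
= 70.139 MPa

70.139


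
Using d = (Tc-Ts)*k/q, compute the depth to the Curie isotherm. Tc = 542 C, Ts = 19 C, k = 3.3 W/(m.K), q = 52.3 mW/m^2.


T_Curie - T_surf = 542 - 19 = 523 C
Convert q to W/m^2: 52.3 mW/m^2 = 0.0523 W/m^2
d = 523 * 3.3 / 0.0523 = 33000.0 m

33000.0


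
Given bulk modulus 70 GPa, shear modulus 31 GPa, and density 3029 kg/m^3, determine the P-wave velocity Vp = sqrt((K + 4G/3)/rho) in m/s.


First compute the effective modulus:
K + 4G/3 = 70e9 + 4*31e9/3 = 111333333333.33 Pa
Then divide by density:
111333333333.33 / 3029 = 36755804.9961 Pa/(kg/m^3)
Take the square root:
Vp = sqrt(36755804.9961) = 6062.66 m/s

6062.66


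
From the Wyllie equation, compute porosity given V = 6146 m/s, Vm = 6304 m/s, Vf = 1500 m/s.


1/V - 1/Vm = 1/6146 - 1/6304 = 4.08e-06
1/Vf - 1/Vm = 1/1500 - 1/6304 = 0.00050804
phi = 4.08e-06 / 0.00050804 = 0.008

0.008


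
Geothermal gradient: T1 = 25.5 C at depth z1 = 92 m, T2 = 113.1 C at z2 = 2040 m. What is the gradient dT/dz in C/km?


dT = 113.1 - 25.5 = 87.6 C
dz = 2040 - 92 = 1948 m
gradient = dT/dz * 1000 = 87.6/1948 * 1000 = 44.9692 C/km

44.9692


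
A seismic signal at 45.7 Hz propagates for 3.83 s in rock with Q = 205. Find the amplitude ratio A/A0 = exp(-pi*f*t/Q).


pi*f*t/Q = pi*45.7*3.83/205 = 2.682322
A/A0 = exp(-2.682322) = 0.068404

0.068404


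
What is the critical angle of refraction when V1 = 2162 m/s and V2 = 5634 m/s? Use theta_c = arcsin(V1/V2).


V1/V2 = 2162/5634 = 0.383742
theta_c = arcsin(0.383742) = 22.5656 degrees

22.5656


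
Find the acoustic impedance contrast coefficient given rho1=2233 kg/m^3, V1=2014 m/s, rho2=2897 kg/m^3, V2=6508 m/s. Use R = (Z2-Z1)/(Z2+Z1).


Z1 = 2233 * 2014 = 4497262
Z2 = 2897 * 6508 = 18853676
R = (18853676 - 4497262) / (18853676 + 4497262) = 14356414 / 23350938 = 0.6148

0.6148
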